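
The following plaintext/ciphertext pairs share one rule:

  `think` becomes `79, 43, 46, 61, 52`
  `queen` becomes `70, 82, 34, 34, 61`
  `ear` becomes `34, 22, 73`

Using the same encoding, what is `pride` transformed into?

67, 73, 46, 31, 34

Each letter becomes 3×(its alphabet position, a=1..z=26) + 19.
For pride: p=16→67, r=18→73, i=9→46, d=4→31, e=5→34.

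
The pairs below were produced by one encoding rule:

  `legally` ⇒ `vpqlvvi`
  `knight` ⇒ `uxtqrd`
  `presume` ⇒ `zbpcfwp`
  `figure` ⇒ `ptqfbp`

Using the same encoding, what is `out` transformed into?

zfd

The shift depends on letter class: consonant l→v is +10, but vowel e→p is +11. The rule splits by letter class: vowels +11, consonants +10.
On out: o(vowel)+11=z, u(vowel)+11=f, t(cons)+10=d.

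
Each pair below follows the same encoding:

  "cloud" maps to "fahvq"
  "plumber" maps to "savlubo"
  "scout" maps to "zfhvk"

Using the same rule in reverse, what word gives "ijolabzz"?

harmless

c(2)→f(5) and l(11)→a(0) fit y≡11x+9 (mod 26); the inverse of 11 mod 26 is 19. This is an affine cipher: with a=0,…,z=25, each position x becomes (11x+9) mod 26.
Reversing it on ijolabzz: i(8)→19·(8−9)≡7=h; j(9)→19·(9−9)≡0=a; o(14)→19·(14−9)≡17=r; l(11)→19·(11−9)≡12=m; a(0)→19·(0−9)≡11=l; b(1)→19·(1−9)≡4=e; z(25)→19·(25−9)≡18=s; z(25)→19·(25−9)≡18=s (all mod 26).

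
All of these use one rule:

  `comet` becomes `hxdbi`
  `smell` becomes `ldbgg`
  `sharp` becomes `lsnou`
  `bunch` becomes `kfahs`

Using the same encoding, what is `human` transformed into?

Each letter's alphabet position (a=0..z=25) is mapped through 23·x+13 mod 26 — an affine cipher.
On human: h(7)→23·7+13≡18=s; u(20)→23·20+13≡5=f; m(12)→23·12+13≡3=d; a(0)→23·0+13≡13=n; n(13)→23·13+13≡0=a (all mod 26).

sfdna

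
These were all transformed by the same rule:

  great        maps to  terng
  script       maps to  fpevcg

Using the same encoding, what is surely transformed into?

Compare letters: g→t is +13, r→e is +13, e→r is +13 — a constant shift. Every letter moves 13 places later in the alphabet, wrapping around z→a.
For surely: s+13=f, u+13=h, r+13=e, e+13=r, l+13=y, y+13=l.

fheryl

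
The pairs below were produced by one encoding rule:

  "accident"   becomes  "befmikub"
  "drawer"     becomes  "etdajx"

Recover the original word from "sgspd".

In accident: a→b is +1, c→e is +2, c→f is +3, i→m is +4 — the shift increases by 1 each position. The shift increases by 1 at each position, starting from +1: 1, 2, 3, ….
Reversing it on sgspd: s−1=r, g−2=e, s−3=p, p−4=l, d−5=y.

reply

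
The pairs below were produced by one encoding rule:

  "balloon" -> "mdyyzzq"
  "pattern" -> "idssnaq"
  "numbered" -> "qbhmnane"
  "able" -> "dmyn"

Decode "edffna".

dagger

Treating letters as 0–25, the rule is x ↦ 9x + 3 (mod 26).
Decoding edffna: e(4)→3·(4−3)≡3=d; d(3)→3·(3−3)≡0=a; f(5)→3·(5−3)≡6=g; f(5)→3·(5−3)≡6=g; n(13)→3·(13−3)≡4=e; a(0)→3·(0−3)≡17=r (all mod 26).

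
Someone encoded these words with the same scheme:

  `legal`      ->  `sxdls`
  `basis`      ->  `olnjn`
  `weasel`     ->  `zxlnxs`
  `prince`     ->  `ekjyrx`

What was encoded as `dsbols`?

l(11)→s(18) and e(4)→x(23) fit y≡3x+11 (mod 26); the inverse of 3 mod 26 is 9. Treating letters as 0–25, the rule is x ↦ 3x + 11 (mod 26).
Reversing it on dsbols: d(3)→9·(3−11)≡6=g; s(18)→9·(18−11)≡11=l; b(1)→9·(1−11)≡14=o; o(14)→9·(14−11)≡1=b; l(11)→9·(11−11)≡0=a; s(18)→9·(18−11)≡11=l (all mod 26).

global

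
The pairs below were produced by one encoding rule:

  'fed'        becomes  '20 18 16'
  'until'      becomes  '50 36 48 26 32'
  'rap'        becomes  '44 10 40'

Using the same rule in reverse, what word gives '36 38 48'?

not

f(#6)→20 and e(#5)→18: differences scale by 2, so n = 2·pos + 8. Each letter becomes 2×(its alphabet position, a=1..z=26) + 8.
Decoding 36 38 48: 36→(36−8)÷2=14=n, 38→(38−8)÷2=15=o, 48→(48−8)÷2=20=t.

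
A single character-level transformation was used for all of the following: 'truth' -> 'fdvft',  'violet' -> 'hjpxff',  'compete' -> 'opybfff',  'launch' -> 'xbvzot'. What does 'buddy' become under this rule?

Vowels shift forward by 1 and consonants shift forward by 12.
For buddy: b(cons)+12=n, u(vowel)+1=v, d(cons)+12=p, d(cons)+12=p, y(cons)+12=k.

nvppk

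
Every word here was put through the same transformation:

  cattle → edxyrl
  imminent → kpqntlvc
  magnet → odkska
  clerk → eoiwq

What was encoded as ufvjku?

The shift increases by 1 at each position, starting from +2: 2, 3, 4, ….
Reversing it on ufvjku: u−2=s, f−3=c, v−4=r, j−5=e, k−6=e, u−7=n.

screen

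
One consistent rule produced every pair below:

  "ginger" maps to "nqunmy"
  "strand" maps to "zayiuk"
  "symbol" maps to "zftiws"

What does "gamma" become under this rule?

nitti

The shift depends on letter class: consonant g→n is +7, but vowel i→q is +8. Vowels shift forward by 8 and consonants shift forward by 7.
Applying it to gamma: g(cons)+7=n, a(vowel)+8=i, m(cons)+7=t, m(cons)+7=t, a(vowel)+8=i.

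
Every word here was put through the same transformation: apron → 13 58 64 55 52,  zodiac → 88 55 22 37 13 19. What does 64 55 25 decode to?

a(#1)→13 and p(#16)→58: differences scale by 3, so n = 3·pos + 10. The formula is n = 3×(alphabet index, a=1) + 10.
Reversing it on 64 55 25: 64→(64−10)÷3=18=r, 55→(55−10)÷3=15=o, 25→(25−10)÷3=5=e.

roe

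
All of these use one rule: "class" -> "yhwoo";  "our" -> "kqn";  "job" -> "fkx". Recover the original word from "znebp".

drift

Every letter moves 22 places later in the alphabet, wrapping around z→a.
Undoing it on znebp: z−22=d, n−22=r, e−22=i, b−22=f, p−22=t.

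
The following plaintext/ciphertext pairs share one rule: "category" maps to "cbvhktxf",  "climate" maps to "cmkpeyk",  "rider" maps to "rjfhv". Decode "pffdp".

In category: c→c is +0, a→b is +1, t→v is +2, e→h is +3 — the shift increases by 1 each position. The shift increases by 1 at each position, starting from +0: 0, 1, 2, ….
Reversing it on pffdp: p−0=p, f−1=e, f−2=d, d−3=a, p−4=l.

pedal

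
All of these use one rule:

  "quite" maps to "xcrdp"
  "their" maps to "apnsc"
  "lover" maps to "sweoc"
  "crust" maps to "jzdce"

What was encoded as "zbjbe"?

In quite: q→x is +7, u→c is +8, i→r is +9, t→d is +10 — the shift increases by 1 each position. Each letter shifts forward by (position + 7), i.e. 7, 8, 9, … — the shift grows by one for each successive letter.
Undoing it on zbjbe: z−7=s, b−8=t, j−9=a, b−10=r, e−11=t.

start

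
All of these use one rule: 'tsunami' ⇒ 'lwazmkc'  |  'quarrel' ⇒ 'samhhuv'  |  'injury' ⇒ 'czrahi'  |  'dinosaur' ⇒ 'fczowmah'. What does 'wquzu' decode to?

scene

This is an affine cipher: with a=0,…,z=25, each position x becomes (15x+12) mod 26.
Reversing it on wquzu: w(22)→7·(22−12)≡18=s; q(16)→7·(16−12)≡2=c; u(20)→7·(20−12)≡4=e; z(25)→7·(25−12)≡13=n; u(20)→7·(20−12)≡4=e (all mod 26).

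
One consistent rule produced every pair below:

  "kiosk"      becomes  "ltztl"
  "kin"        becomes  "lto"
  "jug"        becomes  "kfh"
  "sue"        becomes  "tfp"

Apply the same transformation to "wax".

xly

Vowels shift forward by 11 and consonants shift forward by 1.
Applying it to wax: w(cons)+1=x, a(vowel)+11=l, x(cons)+1=y.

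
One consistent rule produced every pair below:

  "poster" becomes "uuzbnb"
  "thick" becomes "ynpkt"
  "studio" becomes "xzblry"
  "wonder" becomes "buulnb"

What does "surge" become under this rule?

In poster: p→u is +5, o→u is +6, s→z is +7, t→b is +8 — the shift increases by 1 each position. Letter i (0-indexed) is shifted by i+5, so successive shifts are 5, 6, 7, ….
On surge: s+5=x, u+6=a, r+7=y, g+8=o, e+9=n.

xayon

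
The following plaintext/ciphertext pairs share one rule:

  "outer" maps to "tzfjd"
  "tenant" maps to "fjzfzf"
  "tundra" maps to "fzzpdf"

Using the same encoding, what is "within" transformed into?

inftnz

Vowels shift forward by 5 and consonants shift forward by 12.
For within: w(cons)+12=i, i(vowel)+5=n, t(cons)+12=f, h(cons)+12=t, i(vowel)+5=n, n(cons)+12=z.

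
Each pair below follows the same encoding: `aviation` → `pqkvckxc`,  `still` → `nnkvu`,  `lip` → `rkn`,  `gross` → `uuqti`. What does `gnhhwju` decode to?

shuffle

The output letters match the input read backwards, each shifted +2: aviation reversed is noitaiva. The word is reversed, then every letter is shifted forward by 2.
Undoing it on gnhhwju: shift back: g−2=e, n−2=l, h−2=f, h−2=f, w−2=u, j−2=h, u−2=s → elffuhs; then reverse → shuffle.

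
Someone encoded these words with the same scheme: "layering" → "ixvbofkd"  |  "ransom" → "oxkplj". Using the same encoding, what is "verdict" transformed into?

sboafzq

This is a Caesar cipher with shift 23.
Applying it to verdict: v+23=s, e+23=b, r+23=o, d+23=a, i+23=f, c+23=z, t+23=q.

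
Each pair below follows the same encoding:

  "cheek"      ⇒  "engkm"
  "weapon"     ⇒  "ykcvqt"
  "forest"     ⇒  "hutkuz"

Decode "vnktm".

think

Shifts by position in cheek: pos 0: c→e (+2), pos 1: h→n (+6), pos 2: e→g (+2), pos 3: e→k (+6) — repeating every 2. It's a Vigenère-style cipher with numeric key [2,6]: position i shifts by key[i mod 2].
Undoing it on vnktm: v−2=t, n−6=h, k−2=i, t−6=n, m−2=k.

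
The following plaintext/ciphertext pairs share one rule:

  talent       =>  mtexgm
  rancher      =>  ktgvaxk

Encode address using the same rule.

Every letter moves 19 places later in the alphabet, wrapping around z→a.
For address: a+19=t, d+19=w, d+19=w, r+19=k, e+19=x, s+19=l, s+19=l.

twwkxll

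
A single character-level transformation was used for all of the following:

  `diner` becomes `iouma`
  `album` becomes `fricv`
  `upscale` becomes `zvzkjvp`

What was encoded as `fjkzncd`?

Each letter shifts forward by (position + 5), i.e. 5, 6, 7, … — the shift grows by one for each successive letter.
Decoding fjkzncd: f−5=a, j−6=d, k−7=d, z−8=r, n−9=e, c−10=s, d−11=s.

address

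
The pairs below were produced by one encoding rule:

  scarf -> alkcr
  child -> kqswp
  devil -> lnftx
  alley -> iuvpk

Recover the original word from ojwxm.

Letter i (0-indexed) is shifted by i+8, so successive shifts are 8, 9, 10, ….
Reversing it on ojwxm: o−8=g, j−9=a, w−10=m, x−11=m, m−12=a.

gamma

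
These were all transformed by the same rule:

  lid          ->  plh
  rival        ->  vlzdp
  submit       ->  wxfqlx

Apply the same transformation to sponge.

wtrrkh

The shift depends on letter class: consonant l→p is +4, but vowel i→l is +3. Two shifts are in play — +3 for a/e/i/o/u, +4 for every other letter.
Applying it to sponge: s(cons)+4=w, p(cons)+4=t, o(vowel)+3=r, n(cons)+4=r, g(cons)+4=k, e(vowel)+3=h.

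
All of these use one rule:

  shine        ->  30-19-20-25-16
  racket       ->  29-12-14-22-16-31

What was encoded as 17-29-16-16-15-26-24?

freedom

s is letter #19 and maps to 30: an offset of 11. The number is (letter's place in the alphabet, a=1) + 11.
Decoding 17-29-16-16-15-26-24: 17→(17−11)÷1=6=f, 29→(29−11)÷1=18=r, 16→(16−11)÷1=5=e, 16→(16−11)÷1=5=e, 15→(15−11)÷1=4=d, 26→(26−11)÷1=15=o, 24→(24−11)÷1=13=m.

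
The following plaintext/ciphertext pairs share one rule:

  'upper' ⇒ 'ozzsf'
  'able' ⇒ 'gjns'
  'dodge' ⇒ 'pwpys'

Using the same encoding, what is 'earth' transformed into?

u(20)→o(14) and p(15)→z(25) fit y≡3x+6 (mod 26); the inverse of 3 mod 26 is 9. This is an affine cipher: with a=0,…,z=25, each position x becomes (3x+6) mod 26.
Applying it to earth: e(4)→3·4+6≡18=s; a(0)→3·0+6≡6=g; r(17)→3·17+6≡5=f; t(19)→3·19+6≡11=l; h(7)→3·7+6≡1=b (all mod 26).

sgflb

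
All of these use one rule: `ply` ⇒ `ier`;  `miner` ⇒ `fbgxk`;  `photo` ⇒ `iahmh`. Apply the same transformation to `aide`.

tbwx

Compare letters: p→i is +19, l→e is +19, y→r is +19 — a constant shift. This is a Caesar cipher with shift 19.
Applying it to aide: a+19=t, i+19=b, d+19=w, e+19=x.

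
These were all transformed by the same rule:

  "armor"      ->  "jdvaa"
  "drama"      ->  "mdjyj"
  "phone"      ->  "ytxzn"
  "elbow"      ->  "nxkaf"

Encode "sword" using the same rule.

bixdm

A repeating key of period 2 is used — shifts +9, +12 over and over.
For sword: s+9=b, w+12=i, o+9=x, r+12=d, d+9=m.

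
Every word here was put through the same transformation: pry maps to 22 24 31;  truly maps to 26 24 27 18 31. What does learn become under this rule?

p is letter #16 and maps to 22: an offset of 6. Letters become their 1-based position plus 6 (so a→7, b→8, …).
Applying it to learn: l=12→18, e=5→11, a=1→7, r=18→24, n=14→20.

18 11 7 24 20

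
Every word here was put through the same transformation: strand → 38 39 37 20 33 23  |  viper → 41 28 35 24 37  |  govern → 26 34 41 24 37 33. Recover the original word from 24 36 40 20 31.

s is letter #19 and maps to 38: an offset of 19. Each letter is replaced by its alphabet position (a=1..z=26) + 19.
Undoing it on 24 36 40 20 31: 24→(24−19)÷1=5=e, 36→(36−19)÷1=17=q, 40→(40−19)÷1=21=u, 20→(20−19)÷1=1=a, 31→(31−19)÷1=12=l.

equal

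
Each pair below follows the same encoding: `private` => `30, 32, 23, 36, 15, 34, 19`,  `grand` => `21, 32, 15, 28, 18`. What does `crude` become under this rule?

17, 32, 35, 18, 19

The number is (letter's place in the alphabet, a=1) + 14.
On crude: c=3→17, r=18→32, u=21→35, d=4→18, e=5→19.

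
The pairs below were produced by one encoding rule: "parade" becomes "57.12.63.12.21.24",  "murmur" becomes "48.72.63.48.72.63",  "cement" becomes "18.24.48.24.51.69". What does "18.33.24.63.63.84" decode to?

p(#16)→57 and a(#1)→12: differences scale by 3, so n = 3·pos + 9. The formula is n = 3×(alphabet index, a=1) + 9.
Decoding 18.33.24.63.63.84: 18→(18−9)÷3=3=c, 33→(33−9)÷3=8=h, 24→(24−9)÷3=5=e, 63→(63−9)÷3=18=r, 63→(63−9)÷3=18=r, 84→(84−9)÷3=25=y.

cherry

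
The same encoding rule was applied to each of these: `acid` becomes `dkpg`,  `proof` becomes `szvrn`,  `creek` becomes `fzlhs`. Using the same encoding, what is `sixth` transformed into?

It's a Vigenère-style cipher with numeric key [3,8,7]: position i shifts by key[i mod 3].
On sixth: s+3=v, i+8=q, x+7=e, t+3=w, h+8=p.

vqewp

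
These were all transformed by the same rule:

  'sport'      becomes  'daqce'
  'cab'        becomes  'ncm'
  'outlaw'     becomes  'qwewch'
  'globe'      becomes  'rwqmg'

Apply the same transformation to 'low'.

Two shifts are in play — +2 for a/e/i/o/u, +11 for every other letter.
For low: l(cons)+11=w, o(vowel)+2=q, w(cons)+11=h.

wqh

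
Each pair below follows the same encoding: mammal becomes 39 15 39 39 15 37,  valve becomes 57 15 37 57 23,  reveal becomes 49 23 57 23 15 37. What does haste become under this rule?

m(#13)→39 and a(#1)→15: differences scale by 2, so n = 2·pos + 13. Each letter becomes 2×(its alphabet position, a=1..z=26) + 13.
Applying it to haste: h=8→29, a=1→15, s=19→51, t=20→53, e=5→23.

29 15 51 53 23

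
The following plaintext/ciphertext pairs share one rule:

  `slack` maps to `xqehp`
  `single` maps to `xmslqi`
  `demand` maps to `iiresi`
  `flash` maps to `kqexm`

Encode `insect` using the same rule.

The shift depends on letter class: consonant s→x is +5, but vowel a→e is +4. The rule splits by letter class: vowels +4, consonants +5.
On insect: i(vowel)+4=m, n(cons)+5=s, s(cons)+5=x, e(vowel)+4=i, c(cons)+5=h, t(cons)+5=y.

msxihy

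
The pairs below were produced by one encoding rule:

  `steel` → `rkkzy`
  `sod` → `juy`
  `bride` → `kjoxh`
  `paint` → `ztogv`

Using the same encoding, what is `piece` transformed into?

kikov

The output letters match the input read backwards, each shifted +6: steel reversed is leets. Two steps: reverse the string, then apply a Caesar shift of +6.
Applying it to piece: reverse → eceip; then shift: e+6=k, c+6=i, e+6=k, i+6=o, p+6=v.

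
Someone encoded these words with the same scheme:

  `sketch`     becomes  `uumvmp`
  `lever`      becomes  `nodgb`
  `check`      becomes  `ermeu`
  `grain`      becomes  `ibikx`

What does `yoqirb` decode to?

weight

Shifts by position in sketch: pos 0: s→u (+2), pos 1: k→u (+10), pos 2: e→m (+8), pos 3: t→v (+2), pos 4: c→m (+10), pos 5: h→p (+8) — repeating every 3. A repeating key of period 3 is used — shifts +2, +10, +8 over and over.
Undoing it on yoqirb: y−2=w, o−10=e, q−8=i, i−2=g, r−10=h, b−8=t.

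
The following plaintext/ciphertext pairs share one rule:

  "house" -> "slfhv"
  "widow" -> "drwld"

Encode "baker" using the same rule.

Each pair mirrors across the alphabet (h↔s, o↔l, u↔f): positions sum to 25. Each letter is replaced by its mirror in the alphabet: a↔z, b↔y, c↔x, and so on (the Atbash cipher).
For baker: b↔y, a↔z, k↔p, e↔v, r↔i.

yzpvi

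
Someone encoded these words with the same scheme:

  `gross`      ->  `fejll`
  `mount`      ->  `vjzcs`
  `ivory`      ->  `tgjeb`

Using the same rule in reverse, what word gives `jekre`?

g(6)→f(5) and r(17)→e(4) fit y≡7x+15 (mod 26); the inverse of 7 mod 26 is 15. Treating letters as 0–25, the rule is x ↦ 7x + 15 (mod 26).
Decoding jekre: j(9)→15·(9−15)≡14=o; e(4)→15·(4−15)≡17=r; k(10)→15·(10−15)≡3=d; r(17)→15·(17−15)≡4=e; e(4)→15·(4−15)≡17=r (all mod 26).

order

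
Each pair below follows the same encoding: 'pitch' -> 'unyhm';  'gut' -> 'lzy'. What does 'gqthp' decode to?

It's a constant shift of +5 (ROT5).
Reversing it on gqthp: g−5=b, q−5=l, t−5=o, h−5=c, p−5=k.

block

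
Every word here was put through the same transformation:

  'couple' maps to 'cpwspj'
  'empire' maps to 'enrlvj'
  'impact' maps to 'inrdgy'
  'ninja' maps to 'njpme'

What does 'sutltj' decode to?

stripe

In couple: c→c is +0, o→p is +1, u→w is +2, p→s is +3 — the shift increases by 1 each position. Letter i (0-indexed) is shifted by i+0, so successive shifts are 0, 1, 2, ….
Decoding sutltj: s−0=s, u−1=t, t−2=r, l−3=i, t−4=p, j−5=e.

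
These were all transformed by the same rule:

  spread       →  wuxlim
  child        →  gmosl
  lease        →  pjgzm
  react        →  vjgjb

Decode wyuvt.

stool

In spread: s→w is +4, p→u is +5, r→x is +6, e→l is +7 — the shift increases by 1 each position. Letter i (0-indexed) is shifted by i+4, so successive shifts are 4, 5, 6, ….
Undoing it on wyuvt: w−4=s, y−5=t, u−6=o, v−7=o, t−8=l.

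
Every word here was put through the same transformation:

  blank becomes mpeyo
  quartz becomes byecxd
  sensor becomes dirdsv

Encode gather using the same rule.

rexsiv

It's a Vigenère-style cipher with numeric key [11,4,4]: position i shifts by key[i mod 3].
For gather: g+11=r, a+4=e, t+4=x, h+11=s, e+4=i, r+4=v.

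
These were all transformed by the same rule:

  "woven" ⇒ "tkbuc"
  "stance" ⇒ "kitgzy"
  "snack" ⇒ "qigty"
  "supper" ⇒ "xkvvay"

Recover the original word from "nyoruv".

The output letters match the input read backwards, each shifted +6: woven reversed is nevow. The word is reversed, then every letter is shifted forward by 6.
Undoing it on nyoruv: shift back: n−6=h, y−6=s, o−6=i, r−6=l, u−6=o, v−6=p → hsilop; then reverse → polish.

polish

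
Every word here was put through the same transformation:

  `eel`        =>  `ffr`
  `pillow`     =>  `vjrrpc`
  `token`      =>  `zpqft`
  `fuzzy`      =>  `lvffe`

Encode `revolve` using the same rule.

xfbprbf

Vowels shift forward by 1 and consonants shift forward by 6.
For revolve: r(cons)+6=x, e(vowel)+1=f, v(cons)+6=b, o(vowel)+1=p, l(cons)+6=r, v(cons)+6=b, e(vowel)+1=f.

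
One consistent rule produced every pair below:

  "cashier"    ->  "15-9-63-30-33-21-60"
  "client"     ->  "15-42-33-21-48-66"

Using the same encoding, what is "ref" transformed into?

60-21-24

With a=1..z=26, the number is 3·pos + 6.
On ref: r=18→60, e=5→21, f=6→24.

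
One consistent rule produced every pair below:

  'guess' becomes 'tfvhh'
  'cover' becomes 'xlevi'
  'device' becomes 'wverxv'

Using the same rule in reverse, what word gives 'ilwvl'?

Each pair mirrors across the alphabet (g↔t, u↔f, e↔v): positions sum to 25. This is the alphabet-reversal cipher (Atbash): a becomes z, b becomes y, etc.
Undoing it on ilwvl: i↔r, l↔o, w↔d, v↔e, l↔o.

rodeo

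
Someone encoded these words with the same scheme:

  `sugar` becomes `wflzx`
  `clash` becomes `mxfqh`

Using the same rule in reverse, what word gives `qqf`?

The word is reversed, then every letter is shifted forward by 5.
Reversing it on qqf: shift back: q−5=l, q−5=l, f−5=a → lla; then reverse → all.

all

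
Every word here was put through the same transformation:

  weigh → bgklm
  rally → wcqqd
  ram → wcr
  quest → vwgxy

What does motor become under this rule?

Two shifts are in play — +2 for a/e/i/o/u, +5 for every other letter.
Applying it to motor: m(cons)+5=r, o(vowel)+2=q, t(cons)+5=y, o(vowel)+2=q, r(cons)+5=w.

rqyqw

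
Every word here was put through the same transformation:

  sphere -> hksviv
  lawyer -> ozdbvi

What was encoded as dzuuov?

Each pair mirrors across the alphabet (s↔h, p↔k, h↔s): positions sum to 25. Each letter is replaced by its mirror in the alphabet: a↔z, b↔y, c↔x, and so on (the Atbash cipher).
Undoing it on dzuuov: d↔w, z↔a, u↔f, u↔f, o↔l, v↔e.

waffle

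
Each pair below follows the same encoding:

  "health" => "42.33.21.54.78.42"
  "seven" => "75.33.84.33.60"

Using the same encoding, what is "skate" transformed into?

h(#8)→42 and e(#5)→33: differences scale by 3, so n = 3·pos + 18. Each letter becomes 3×(its alphabet position, a=1..z=26) + 18.
Applying it to skate: s=19→75, k=11→51, a=1→21, t=20→78, e=5→33.

75.51.21.78.33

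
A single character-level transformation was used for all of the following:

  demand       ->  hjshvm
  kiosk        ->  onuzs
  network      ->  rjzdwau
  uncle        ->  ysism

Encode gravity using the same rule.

In demand: d→h is +4, e→j is +5, m→s is +6, a→h is +7 — the shift increases by 1 each position. The shift increases by 1 at each position, starting from +4: 4, 5, 6, ….
Applying it to gravity: g+4=k, r+5=w, a+6=g, v+7=c, i+8=q, t+9=c, y+10=i.

kwgcqci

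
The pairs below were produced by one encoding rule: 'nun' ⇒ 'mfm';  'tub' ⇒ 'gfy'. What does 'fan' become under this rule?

Each pair mirrors across the alphabet (n↔m, u↔f, n↔m): positions sum to 25. Letters are reflected about the middle of the alphabet (position → 25−position): Atbash.
Applying it to fan: f↔u, a↔z, n↔m.

uzm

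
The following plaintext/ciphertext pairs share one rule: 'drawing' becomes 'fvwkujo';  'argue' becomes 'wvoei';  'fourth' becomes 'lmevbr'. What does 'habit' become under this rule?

d(3)→f(5) and r(17)→v(21) fit y≡3x+22 (mod 26); the inverse of 3 mod 26 is 9. Each letter's alphabet position (a=0..z=25) is mapped through 3·x+22 mod 26 — an affine cipher.
On habit: h(7)→3·7+22≡17=r; a(0)→3·0+22≡22=w; b(1)→3·1+22≡25=z; i(8)→3·8+22≡20=u; t(19)→3·19+22≡1=b (all mod 26).

rwzub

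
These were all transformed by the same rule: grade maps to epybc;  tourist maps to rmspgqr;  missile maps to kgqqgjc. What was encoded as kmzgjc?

Every letter moves 24 places later in the alphabet, wrapping around z→a.
Reversing it on kmzgjc: k−24=m, m−24=o, z−24=b, g−24=i, j−24=l, c−24=e.

mobile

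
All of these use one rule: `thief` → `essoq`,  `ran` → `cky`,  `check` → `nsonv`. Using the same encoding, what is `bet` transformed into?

Vowels shift forward by 10 and consonants shift forward by 11.
Applying it to bet: b(cons)+11=m, e(vowel)+10=o, t(cons)+11=e.

moe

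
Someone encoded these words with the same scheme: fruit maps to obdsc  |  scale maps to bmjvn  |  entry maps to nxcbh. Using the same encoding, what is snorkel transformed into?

bxxbtou

Shifts by position in fruit: pos 0: f→o (+9), pos 1: r→b (+10), pos 2: u→d (+9), pos 3: i→s (+10) — repeating every 2. A repeating key of period 2 is used — shifts +9, +10 over and over.
Applying it to snorkel: s+9=b, n+10=x, o+9=x, r+10=b, k+9=t, e+10=o, l+9=u.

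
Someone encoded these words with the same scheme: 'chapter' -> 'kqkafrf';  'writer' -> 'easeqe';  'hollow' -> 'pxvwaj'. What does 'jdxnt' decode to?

Letter i (0-indexed) is shifted by i+8, so successive shifts are 8, 9, 10, ….
Undoing it on jdxnt: j−8=b, d−9=u, x−10=n, n−11=c, t−12=h.

bunch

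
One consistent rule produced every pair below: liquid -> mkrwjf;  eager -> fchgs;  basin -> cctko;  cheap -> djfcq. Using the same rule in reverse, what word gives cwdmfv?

Shifts by position in liquid: pos 0: l→m (+1), pos 1: i→k (+2), pos 2: q→r (+1), pos 3: u→w (+2) — repeating every 2. The shifts repeat in a cycle of length 2: positions 0,1,… shift by +1, +2, then the pattern repeats.
Reversing it on cwdmfv: c−1=b, w−2=u, d−1=c, m−2=k, f−1=e, v−2=t.

bucket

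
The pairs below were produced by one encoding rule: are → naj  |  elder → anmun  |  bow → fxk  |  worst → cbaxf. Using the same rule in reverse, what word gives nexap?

grove

The output letters match the input read backwards, each shifted +9: are reversed is era. Two steps: reverse the string, then apply a Caesar shift of +9.
Decoding nexap: shift back: n−9=e, e−9=v, x−9=o, a−9=r, p−9=g → evorg; then reverse → grove.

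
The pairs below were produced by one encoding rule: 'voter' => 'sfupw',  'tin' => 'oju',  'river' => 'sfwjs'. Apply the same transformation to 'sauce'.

The output letters match the input read backwards, each shifted +1: voter reversed is retov. Two steps: reverse the string, then apply a Caesar shift of +1.
For sauce: reverse → ecuas; then shift: e+1=f, c+1=d, u+1=v, a+1=b, s+1=t.

fdvbt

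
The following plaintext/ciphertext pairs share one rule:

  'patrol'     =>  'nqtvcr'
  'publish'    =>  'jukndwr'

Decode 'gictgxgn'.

leverage

The output letters match the input read backwards, each shifted +2: patrol reversed is lortap. Two steps: reverse the string, then apply a Caesar shift of +2.
Decoding gictgxgn: shift back: g−2=e, i−2=g, c−2=a, t−2=r, g−2=e, x−2=v, g−2=e, n−2=l → egarevel; then reverse → leverage.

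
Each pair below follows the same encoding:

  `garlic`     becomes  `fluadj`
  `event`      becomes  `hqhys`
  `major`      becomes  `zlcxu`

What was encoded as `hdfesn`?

eighty

g(6)→f(5) and a(0)→l(11) fit y≡25x+11 (mod 26); the inverse of 25 mod 26 is 25. This is an affine cipher: with a=0,…,z=25, each position x becomes (25x+11) mod 26.
Undoing it on hdfesn: h(7)→25·(7−11)≡4=e; d(3)→25·(3−11)≡8=i; f(5)→25·(5−11)≡6=g; e(4)→25·(4−11)≡7=h; s(18)→25·(18−11)≡19=t; n(13)→25·(13−11)≡24=y (all mod 26).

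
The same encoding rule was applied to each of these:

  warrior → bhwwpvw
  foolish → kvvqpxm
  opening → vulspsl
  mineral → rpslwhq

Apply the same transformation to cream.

The shift depends on letter class: consonant w→b is +5, but vowel a→h is +7. The rule splits by letter class: vowels +7, consonants +5.
On cream: c(cons)+5=h, r(cons)+5=w, e(vowel)+7=l, a(vowel)+7=h, m(cons)+5=r.

hwlhr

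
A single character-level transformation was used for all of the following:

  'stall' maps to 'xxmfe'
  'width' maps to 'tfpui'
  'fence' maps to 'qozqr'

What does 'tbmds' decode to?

The output letters match the input read backwards, each shifted +12: stall reversed is llats. Read the word backwards and shift each letter +12.
Reversing it on tbmds: shift back: t−12=h, b−12=p, m−12=a, d−12=r, s−12=g → hparg; then reverse → graph.

graph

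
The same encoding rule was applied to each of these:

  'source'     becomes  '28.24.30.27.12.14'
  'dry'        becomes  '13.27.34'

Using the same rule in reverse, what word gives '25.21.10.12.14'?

s is letter #19 and maps to 28: an offset of 9. The number is (letter's place in the alphabet, a=1) + 9.
Decoding 25.21.10.12.14: 25→(25−9)÷1=16=p, 21→(21−9)÷1=12=l, 10→(10−9)÷1=1=a, 12→(12−9)÷1=3=c, 14→(14−9)÷1=5=e.

place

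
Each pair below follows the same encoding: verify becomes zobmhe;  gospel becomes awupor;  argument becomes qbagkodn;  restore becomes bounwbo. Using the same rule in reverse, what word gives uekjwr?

symbol

v(21)→z(25) and e(4)→o(14) fit y≡19x+16 (mod 26); the inverse of 19 mod 26 is 11. Each letter's alphabet position (a=0..z=25) is mapped through 19·x+16 mod 26 — an affine cipher.
Undoing it on uekjwr: u(20)→11·(20−16)≡18=s; e(4)→11·(4−16)≡24=y; k(10)→11·(10−16)≡12=m; j(9)→11·(9−16)≡1=b; w(22)→11·(22−16)≡14=o; r(17)→11·(17−16)≡11=l (all mod 26).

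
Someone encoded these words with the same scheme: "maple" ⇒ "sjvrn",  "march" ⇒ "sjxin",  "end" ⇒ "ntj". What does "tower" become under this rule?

zxcnx

Vowels shift forward by 9 and consonants shift forward by 6.
On tower: t(cons)+6=z, o(vowel)+9=x, w(cons)+6=c, e(vowel)+9=n, r(cons)+6=x.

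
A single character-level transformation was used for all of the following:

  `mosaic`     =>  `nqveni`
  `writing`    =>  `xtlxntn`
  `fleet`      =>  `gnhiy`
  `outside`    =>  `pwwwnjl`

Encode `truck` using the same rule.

utxgp

The shift increases by 1 at each position, starting from +1: 1, 2, 3, ….
On truck: t+1=u, r+2=t, u+3=x, c+4=g, k+5=p.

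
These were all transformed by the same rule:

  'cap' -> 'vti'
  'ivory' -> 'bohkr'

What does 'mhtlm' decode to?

This is a Caesar cipher with shift 19.
Undoing it on mhtlm: m−19=t, h−19=o, t−19=a, l−19=s, m−19=t.

toast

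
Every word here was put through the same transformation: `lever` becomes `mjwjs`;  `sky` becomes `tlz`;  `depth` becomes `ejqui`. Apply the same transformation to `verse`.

The shift depends on letter class: consonant l→m is +1, but vowel e→j is +5. The rule splits by letter class: vowels +5, consonants +1.
For verse: v(cons)+1=w, e(vowel)+5=j, r(cons)+1=s, s(cons)+1=t, e(vowel)+5=j.

wjstj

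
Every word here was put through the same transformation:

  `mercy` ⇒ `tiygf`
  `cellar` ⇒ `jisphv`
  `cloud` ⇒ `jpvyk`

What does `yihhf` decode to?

ready

The shifts repeat in a cycle of length 2: positions 0,1,… shift by +7, +4, then the pattern repeats.
Reversing it on yihhf: y−7=r, i−4=e, h−7=a, h−4=d, f−7=y.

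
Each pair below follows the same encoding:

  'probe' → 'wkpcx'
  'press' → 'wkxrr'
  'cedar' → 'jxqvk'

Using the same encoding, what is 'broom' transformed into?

ckppb

p(15)→w(22) and r(17)→k(10) fit y≡7x+21 (mod 26); the inverse of 7 mod 26 is 15. This is an affine cipher: with a=0,…,z=25, each position x becomes (7x+21) mod 26.
On broom: b(1)→7·1+21≡2=c; r(17)→7·17+21≡10=k; o(14)→7·14+21≡15=p; o(14)→7·14+21≡15=p; m(12)→7·12+21≡1=b (all mod 26).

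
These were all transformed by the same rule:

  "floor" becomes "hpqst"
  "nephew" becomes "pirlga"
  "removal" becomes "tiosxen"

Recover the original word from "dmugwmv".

Shifts by position in floor: pos 0: f→h (+2), pos 1: l→p (+4), pos 2: o→q (+2), pos 3: o→s (+4) — repeating every 2. The shifts repeat in a cycle of length 2: positions 0,1,… shift by +2, +4, then the pattern repeats.
Reversing it on dmugwmv: d−2=b, m−4=i, u−2=s, g−4=c, w−2=u, m−4=i, v−2=t.

biscuit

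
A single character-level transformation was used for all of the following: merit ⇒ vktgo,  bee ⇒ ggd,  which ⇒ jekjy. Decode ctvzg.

Two steps: reverse the string, then apply a Caesar shift of +2.
Undoing it on ctvzg: shift back: c−2=a, t−2=r, v−2=t, z−2=x, g−2=e → artxe; then reverse → extra.

extra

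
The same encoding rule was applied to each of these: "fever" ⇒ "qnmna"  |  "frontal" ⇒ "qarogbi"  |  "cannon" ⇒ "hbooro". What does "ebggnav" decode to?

f(5)→q(16) and e(4)→n(13) fit y≡3x+1 (mod 26); the inverse of 3 mod 26 is 9. This is an affine cipher: with a=0,…,z=25, each position x becomes (3x+1) mod 26.
Reversing it on ebggnav: e(4)→9·(4−1)≡1=b; b(1)→9·(1−1)≡0=a; g(6)→9·(6−1)≡19=t; g(6)→9·(6−1)≡19=t; n(13)→9·(13−1)≡4=e; a(0)→9·(0−1)≡17=r; v(21)→9·(21−1)≡24=y (all mod 26).

battery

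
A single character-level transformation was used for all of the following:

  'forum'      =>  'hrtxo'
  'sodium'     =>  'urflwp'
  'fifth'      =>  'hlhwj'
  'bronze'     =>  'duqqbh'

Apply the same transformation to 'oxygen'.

Shifts by position in forum: pos 0: f→h (+2), pos 1: o→r (+3), pos 2: r→t (+2), pos 3: u→x (+3) — repeating every 2. The shifts repeat in a cycle of length 2: positions 0,1,… shift by +2, +3, then the pattern repeats.
On oxygen: o+2=q, x+3=a, y+2=a, g+3=j, e+2=g, n+3=q.

qaajgq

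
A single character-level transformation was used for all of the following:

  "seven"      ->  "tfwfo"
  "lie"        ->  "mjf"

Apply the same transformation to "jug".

kvh

Compare letters: s→t is +1, e→f is +1, v→w is +1 — a constant shift. It's a constant shift of +1 (ROT1).
For jug: j+1=k, u+1=v, g+1=h.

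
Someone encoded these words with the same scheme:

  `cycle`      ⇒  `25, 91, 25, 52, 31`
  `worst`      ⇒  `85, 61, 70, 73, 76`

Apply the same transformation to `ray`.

70, 19, 91

c(#3)→25 and y(#25)→91: differences scale by 3, so n = 3·pos + 16. With a=1..z=26, the number is 3·pos + 16.
For ray: r=18→70, a=1→19, y=25→91.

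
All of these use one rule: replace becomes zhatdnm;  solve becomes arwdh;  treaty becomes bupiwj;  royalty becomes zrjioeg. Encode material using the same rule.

udemutio

A repeating key of period 3 is used — shifts +8, +3, +11 over and over.
For material: m+8=u, a+3=d, t+11=e, e+8=m, r+3=u, i+11=t, a+8=i, l+3=o.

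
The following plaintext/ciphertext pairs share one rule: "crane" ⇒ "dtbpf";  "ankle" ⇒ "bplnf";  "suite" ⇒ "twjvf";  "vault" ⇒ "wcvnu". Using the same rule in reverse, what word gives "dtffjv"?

credit

A repeating key of period 2 is used — shifts +1, +2 over and over.
Decoding dtffjv: d−1=c, t−2=r, f−1=e, f−2=d, j−1=i, v−2=t.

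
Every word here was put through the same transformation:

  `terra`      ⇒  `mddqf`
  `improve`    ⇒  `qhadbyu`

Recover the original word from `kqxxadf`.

trolley

The output letters match the input read backwards, each shifted +12: terra reversed is arret. Read the word backwards and shift each letter +12.
Undoing it on kqxxadf: shift back: k−12=y, q−12=e, x−12=l, x−12=l, a−12=o, d−12=r, f−12=t → yellort; then reverse → trolley.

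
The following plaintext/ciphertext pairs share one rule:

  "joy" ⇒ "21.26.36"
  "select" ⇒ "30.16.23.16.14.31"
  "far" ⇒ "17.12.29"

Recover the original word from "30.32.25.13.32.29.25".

sunburn

Letters become their 1-based position plus 11 (so a→12, b→13, …).
Reversing it on 30.32.25.13.32.29.25: 30→(30−11)÷1=19=s, 32→(32−11)÷1=21=u, 25→(25−11)÷1=14=n, 13→(13−11)÷1=2=b, 32→(32−11)÷1=21=u, 29→(29−11)÷1=18=r, 25→(25−11)÷1=14=n.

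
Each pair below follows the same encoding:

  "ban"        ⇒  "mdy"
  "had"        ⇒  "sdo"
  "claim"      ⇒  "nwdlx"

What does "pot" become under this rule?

The shift depends on letter class: consonant b→m is +11, but vowel a→d is +3. Vowels shift forward by 3 and consonants shift forward by 11.
For pot: p(cons)+11=a, o(vowel)+3=r, t(cons)+11=e.

are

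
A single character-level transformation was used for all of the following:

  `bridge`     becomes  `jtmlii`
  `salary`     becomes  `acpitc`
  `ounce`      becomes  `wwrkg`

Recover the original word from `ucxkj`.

It's a Vigenère-style cipher with numeric key [8,2,4]: position i shifts by key[i mod 3].
Reversing it on ucxkj: u−8=m, c−2=a, x−4=t, k−8=c, j−2=h.

match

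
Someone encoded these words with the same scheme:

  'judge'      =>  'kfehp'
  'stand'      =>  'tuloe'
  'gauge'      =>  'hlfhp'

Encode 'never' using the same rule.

Two shifts are in play — +11 for a/e/i/o/u, +1 for every other letter.
For never: n(cons)+1=o, e(vowel)+11=p, v(cons)+1=w, e(vowel)+11=p, r(cons)+1=s.

opwps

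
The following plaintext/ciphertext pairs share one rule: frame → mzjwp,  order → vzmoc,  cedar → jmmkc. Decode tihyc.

mayor

In frame: f→m is +7, r→z is +8, a→j is +9, m→w is +10 — the shift increases by 1 each position. The shift increases by 1 at each position, starting from +7: 7, 8, 9, ….
Reversing it on tihyc: t−7=m, i−8=a, h−9=y, y−10=o, c−11=r.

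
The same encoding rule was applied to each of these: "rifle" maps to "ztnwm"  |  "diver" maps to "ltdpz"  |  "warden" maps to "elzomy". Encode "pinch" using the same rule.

The shifts repeat in a cycle of length 2: positions 0,1,… shift by +8, +11, then the pattern repeats.
On pinch: p+8=x, i+11=t, n+8=v, c+11=n, h+8=p.

xtvnp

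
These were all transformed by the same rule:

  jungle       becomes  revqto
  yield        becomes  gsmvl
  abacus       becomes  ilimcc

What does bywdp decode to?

tooth

Shifts by position in jungle: pos 0: j→r (+8), pos 1: u→e (+10), pos 2: n→v (+8), pos 3: g→q (+10) — repeating every 2. It's a Vigenère-style cipher with numeric key [8,10]: position i shifts by key[i mod 2].
Decoding bywdp: b−8=t, y−10=o, w−8=o, d−10=t, p−8=h.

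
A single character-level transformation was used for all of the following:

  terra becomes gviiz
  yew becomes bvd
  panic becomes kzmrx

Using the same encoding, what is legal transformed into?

Each pair mirrors across the alphabet (t↔g, e↔v, r↔i): positions sum to 25. This is the alphabet-reversal cipher (Atbash): a becomes z, b becomes y, etc.
For legal: l↔o, e↔v, g↔t, a↔z, l↔o.

ovtzo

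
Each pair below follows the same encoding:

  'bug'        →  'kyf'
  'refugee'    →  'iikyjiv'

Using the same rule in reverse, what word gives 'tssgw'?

The output letters match the input read backwards, each shifted +4: bug reversed is gub. The word is reversed, then every letter is shifted forward by 4.
Decoding tssgw: shift back: t−4=p, s−4=o, s−4=o, g−4=c, w−4=s → poocs; then reverse → scoop.

scoop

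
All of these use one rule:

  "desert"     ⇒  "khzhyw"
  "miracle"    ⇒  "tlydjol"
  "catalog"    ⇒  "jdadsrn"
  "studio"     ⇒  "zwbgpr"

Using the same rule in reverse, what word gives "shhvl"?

Shifts by position in desert: pos 0: d→k (+7), pos 1: e→h (+3), pos 2: s→z (+7), pos 3: e→h (+3) — repeating every 2. The shifts repeat in a cycle of length 2: positions 0,1,… shift by +7, +3, then the pattern repeats.
Undoing it on shhvl: s−7=l, h−3=e, h−7=a, v−3=s, l−7=e.

lease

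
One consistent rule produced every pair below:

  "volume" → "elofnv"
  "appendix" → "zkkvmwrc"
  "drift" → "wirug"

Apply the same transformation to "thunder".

gsfmwvi

Letters are reflected about the middle of the alphabet (position → 25−position): Atbash.
For thunder: t↔g, h↔s, u↔f, n↔m, d↔w, e↔v, r↔i.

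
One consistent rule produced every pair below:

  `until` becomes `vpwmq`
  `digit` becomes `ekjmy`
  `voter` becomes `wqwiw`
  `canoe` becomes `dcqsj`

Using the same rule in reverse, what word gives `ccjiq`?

bagel

In until: u→v is +1, n→p is +2, t→w is +3, i→m is +4 — the shift increases by 1 each position. The shift increases by 1 at each position, starting from +1: 1, 2, 3, ….
Reversing it on ccjiq: c−1=b, c−2=a, j−3=g, i−4=e, q−5=l.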